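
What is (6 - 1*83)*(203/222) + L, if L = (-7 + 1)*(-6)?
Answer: -7639/222 ≈ -34.410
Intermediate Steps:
L = 36 (L = -6*(-6) = 36)
(6 - 1*83)*(203/222) + L = (6 - 1*83)*(203/222) + 36 = (6 - 83)*(203*(1/222)) + 36 = -77*203/222 + 36 = -15631/222 + 36 = -7639/222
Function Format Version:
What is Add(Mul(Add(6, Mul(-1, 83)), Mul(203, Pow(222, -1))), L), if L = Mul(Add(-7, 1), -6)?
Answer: Rational(-7639, 222) ≈ -34.410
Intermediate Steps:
L = 36 (L = Mul(-6, -6) = 36)
Add(Mul(Add(6, Mul(-1, 83)), Mul(203, Pow(222, -1))), L) = Add(Mul(Add(6, Mul(-1, 83)), Mul(203, Pow(222, -1))), 36) = Add(Mul(Add(6, -83), Mul(203, Rational(1, 222))), 36) = Add(Mul(-77, Rational(203, 222)), 36) = Add(Rational(-15631, 222), 36) = Rational(-7639, 222)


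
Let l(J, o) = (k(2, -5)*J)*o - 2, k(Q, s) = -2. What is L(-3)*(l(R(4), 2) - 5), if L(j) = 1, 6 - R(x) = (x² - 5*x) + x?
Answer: -31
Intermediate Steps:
R(x) = 6 - x² + 4*x (R(x) = 6 - ((x² - 5*x) + x) = 6 - (x² - 4*x) = 6 + (-x² + 4*x) = 6 - x² + 4*x)
l(J, o) = -2 - 2*J*o (l(J, o) = (-2*J)*o - 2 = -2*J*o - 2 = -2 - 2*J*o)
L(-3)*(l(R(4), 2) - 5) = 1*((-2 - 2*(6 - 1*4² + 4*4)*2) - 5) = 1*((-2 - 2*(6 - 1*16 + 16)*2) - 5) = 1*((-2 - 2*(6 - 16 + 16)*2) - 5) = 1*((-2 - 2*6*2) - 5) = 1*((-2 - 24) - 5) = 1*(-26 - 5) = 1*(-31) = -31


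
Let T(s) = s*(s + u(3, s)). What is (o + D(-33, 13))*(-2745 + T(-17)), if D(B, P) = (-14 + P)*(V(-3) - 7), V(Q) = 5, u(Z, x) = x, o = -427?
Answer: 920975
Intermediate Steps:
D(B, P) = 28 - 2*P (D(B, P) = (-14 + P)*(5 - 7) = (-14 + P)*(-2) = 28 - 2*P)
T(s) = 2*s² (T(s) = s*(s + s) = s*(2*s) = 2*s²)
(o + D(-33, 13))*(-2745 + T(-17)) = (-427 + (28 - 2*13))*(-2745 + 2*(-17)²) = (-427 + (28 - 26))*(-2745 + 2*289) = (-427 + 2)*(-2745 + 578) = -425*(-2167) = 920975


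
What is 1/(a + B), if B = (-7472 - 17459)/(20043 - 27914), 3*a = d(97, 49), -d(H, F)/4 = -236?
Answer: 23613/7505017 ≈ 0.0031463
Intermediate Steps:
d(H, F) = 944 (d(H, F) = -4*(-236) = 944)
a = 944/3 (a = (⅓)*944 = 944/3 ≈ 314.67)
B = 24931/7871 (B = -24931/(-7871) = -24931*(-1/7871) = 24931/7871 ≈ 3.1674)
1/(a + B) = 1/(944/3 + 24931/7871) = 1/(7505017/23613) = 23613/7505017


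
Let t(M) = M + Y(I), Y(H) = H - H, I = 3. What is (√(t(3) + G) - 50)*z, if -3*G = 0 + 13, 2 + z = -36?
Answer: 1900 - 76*I*√3/3 ≈ 1900.0 - 43.879*I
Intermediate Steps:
z = -38 (z = -2 - 36 = -38)
Y(H) = 0
G = -13/3 (G = -(0 + 13)/3 = -⅓*13 = -13/3 ≈ -4.3333)
t(M) = M (t(M) = M + 0 = M)
(√(t(3) + G) - 50)*z = (√(3 - 13/3) - 50)*(-38) = (√(-4/3) - 50)*(-38) = (2*I*√3/3 - 50)*(-38) = (-50 + 2*I*√3/3)*(-38) = 1900 - 76*I*√3/3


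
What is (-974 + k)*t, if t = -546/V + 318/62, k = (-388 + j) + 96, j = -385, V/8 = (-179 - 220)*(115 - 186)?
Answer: -1415833211/167276 ≈ -8464.0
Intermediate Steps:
V = 226632 (V = 8*((-179 - 220)*(115 - 186)) = 8*(-399*(-71)) = 8*28329 = 226632)
k = -677 (k = (-388 - 385) + 96 = -773 + 96 = -677)
t = 857561/167276 (t = -546/226632 + 318/62 = -546*1/226632 + 318*(1/62) = -13/5396 + 159/31 = 857561/167276 ≈ 5.1266)
(-974 + k)*t = (-974 - 677)*(857561/167276) = -1651*857561/167276 = -1415833211/167276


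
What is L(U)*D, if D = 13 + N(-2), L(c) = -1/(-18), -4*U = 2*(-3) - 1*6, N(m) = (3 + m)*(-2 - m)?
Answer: 13/18 ≈ 0.72222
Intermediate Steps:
N(m) = (-2 - m)*(3 + m)
U = 3 (U = -(2*(-3) - 1*6)/4 = -(-6 - 6)/4 = -1/4*(-12) = 3)
L(c) = 1/18 (L(c) = -1*(-1/18) = 1/18)
D = 13 (D = 13 + (-6 - 1*(-2)**2 - 5*(-2)) = 13 + (-6 - 1*4 + 10) = 13 + (-6 - 4 + 10) = 13 + 0 = 13)
L(U)*D = (1/18)*13 = 13/18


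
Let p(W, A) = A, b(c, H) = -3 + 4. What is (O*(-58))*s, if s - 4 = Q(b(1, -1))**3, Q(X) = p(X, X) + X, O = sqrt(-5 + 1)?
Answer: -1392*I ≈ -1392.0*I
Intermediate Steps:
O = 2*I (O = sqrt(-4) = 2*I ≈ 2.0*I)
b(c, H) = 1
Q(X) = 2*X (Q(X) = X + X = 2*X)
s = 12 (s = 4 + (2*1)**3 = 4 + 2**3 = 4 + 8 = 12)
(O*(-58))*s = ((2*I)*(-58))*12 = -116*I*12 = -1392*I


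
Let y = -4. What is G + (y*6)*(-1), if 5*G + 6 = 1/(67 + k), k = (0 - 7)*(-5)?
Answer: 11629/510 ≈ 22.802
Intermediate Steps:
k = 35 (k = -7*(-5) = 35)
G = -611/510 (G = -6/5 + 1/(5*(67 + 35)) = -6/5 + (1/5)/102 = -6/5 + (1/5)*(1/102) = -6/5 + 1/510 = -611/510 ≈ -1.1980)
G + (y*6)*(-1) = -611/510 - 4*6*(-1) = -611/510 - 24*(-1) = -611/510 + 24 = 11629/510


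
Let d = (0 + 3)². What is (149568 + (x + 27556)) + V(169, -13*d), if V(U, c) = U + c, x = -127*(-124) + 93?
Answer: 193017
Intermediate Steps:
d = 9 (d = 3² = 9)
x = 15841 (x = 15748 + 93 = 15841)
(149568 + (x + 27556)) + V(169, -13*d) = (149568 + (15841 + 27556)) + (169 - 13*9) = (149568 + 43397) + (169 - 117) = 192965 + 52 = 193017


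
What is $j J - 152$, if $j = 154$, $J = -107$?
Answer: $-16630$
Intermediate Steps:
$j J - 152 = 154 \left(-107\right) - 152 = -16478 - 152 = -16630$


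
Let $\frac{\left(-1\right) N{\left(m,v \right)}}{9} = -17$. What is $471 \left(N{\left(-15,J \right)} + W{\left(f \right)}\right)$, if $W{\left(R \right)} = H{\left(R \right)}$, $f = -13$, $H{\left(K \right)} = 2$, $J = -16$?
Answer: $73005$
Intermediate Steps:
$W{\left(R \right)} = 2$
$N{\left(m,v \right)} = 153$ ($N{\left(m,v \right)} = \left(-9\right) \left(-17\right) = 153$)
$471 \left(N{\left(-15,J \right)} + W{\left(f \right)}\right) = 471 \left(153 + 2\right) = 471 \cdot 155 = 73005$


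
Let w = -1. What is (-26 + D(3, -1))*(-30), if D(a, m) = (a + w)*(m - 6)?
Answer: 1200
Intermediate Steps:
D(a, m) = (-1 + a)*(-6 + m) (D(a, m) = (a - 1)*(m - 6) = (-1 + a)*(-6 + m))
(-26 + D(3, -1))*(-30) = (-26 + (6 - 1*(-1) - 6*3 + 3*(-1)))*(-30) = (-26 + (6 + 1 - 18 - 3))*(-30) = (-26 - 14)*(-30) = -40*(-30) = 1200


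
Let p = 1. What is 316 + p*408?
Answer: 724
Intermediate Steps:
316 + p*408 = 316 + 1*408 = 316 + 408 = 724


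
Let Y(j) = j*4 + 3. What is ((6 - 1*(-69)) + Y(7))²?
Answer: 11236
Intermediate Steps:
Y(j) = 3 + 4*j (Y(j) = 4*j + 3 = 3 + 4*j)
((6 - 1*(-69)) + Y(7))² = ((6 - 1*(-69)) + (3 + 4*7))² = ((6 + 69) + (3 + 28))² = (75 + 31)² = 106² = 11236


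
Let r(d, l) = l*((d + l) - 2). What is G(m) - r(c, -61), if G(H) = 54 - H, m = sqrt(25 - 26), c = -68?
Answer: -7937 - I ≈ -7937.0 - 1.0*I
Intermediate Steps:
m = I (m = sqrt(-1) = I ≈ 1.0*I)
r(d, l) = l*(-2 + d + l)
G(m) - r(c, -61) = (54 - I) - (-61)*(-2 - 68 - 61) = (54 - I) - (-61)*(-131) = (54 - I) - 1*7991 = (54 - I) - 7991 = -7937 - I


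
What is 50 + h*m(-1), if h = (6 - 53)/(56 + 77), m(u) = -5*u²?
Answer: 6885/133 ≈ 51.767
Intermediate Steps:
h = -47/133 ≈ -0.35338
50 + h*m(-1) = 50 - (-235)*(-1)²/133 = 50 - (-235)/133 = 50 - 47/133*(-5) = 50 + 235/133 = 6885/133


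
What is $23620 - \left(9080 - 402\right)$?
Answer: $14942$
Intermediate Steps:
$23620 - \left(9080 - 402\right) = 23620 - 8678 = 14942$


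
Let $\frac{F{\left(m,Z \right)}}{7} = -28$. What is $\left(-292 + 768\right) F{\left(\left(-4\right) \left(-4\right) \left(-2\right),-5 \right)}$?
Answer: $-93296$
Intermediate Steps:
$F{\left(m,Z \right)} = -196$ ($F{\left(m,Z \right)} = 7 \left(-28\right) = -196$)
$\left(-292 + 768\right) F{\left(\left(-4\right) \left(-4\right) \left(-2\right),-5 \right)} = \left(-292 + 768\right) \left(-196\right) = 476 \left(-196\right) = -93296$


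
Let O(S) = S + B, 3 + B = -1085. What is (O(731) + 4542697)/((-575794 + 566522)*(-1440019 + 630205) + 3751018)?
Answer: 2271170/3756173213 ≈ 0.00060465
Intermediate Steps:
B = -1088 (B = -3 - 1085 = -1088)
O(S) = -1088 + S (O(S) = S - 1088 = -1088 + S)
(O(731) + 4542697)/((-575794 + 566522)*(-1440019 + 630205) + 3751018) = ((-1088 + 731) + 4542697)/((-575794 + 566522)*(-1440019 + 630205) + 3751018) = (-357 + 4542697)/(-9272*(-809814) + 3751018) = 4542340/(7508595408 + 3751018) = 4542340/7512346426 = 4542340*(1/7512346426) = 2271170/3756173213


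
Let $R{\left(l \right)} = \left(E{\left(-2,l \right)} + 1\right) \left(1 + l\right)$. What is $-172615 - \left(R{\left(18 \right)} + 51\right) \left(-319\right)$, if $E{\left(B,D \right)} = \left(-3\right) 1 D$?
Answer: $-477579$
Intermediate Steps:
$E{\left(B,D \right)} = - 3 D$
$R{\left(l \right)} = \left(1 + l\right) \left(1 - 3 l\right)$ ($R{\left(l \right)} = \left(- 3 l + 1\right) \left(1 + l\right) = \left(1 - 3 l\right) \left(1 + l\right) = \left(1 + l\right) \left(1 - 3 l\right)$)
$-172615 - \left(R{\left(18 \right)} + 51\right) \left(-319\right) = -172615 - \left(\left(1 - 3 \cdot 18^{2} - 36\right) + 51\right) \left(-319\right) = -172615 - \left(\left(1 - 972 - 36\right) + 51\right) \left(-319\right) = -172615 - \left(-1007 + 51\right) \left(-319\right) = -172615 - \left(-956\right) \left(-319\right) = -172615 - 304964 = -477579$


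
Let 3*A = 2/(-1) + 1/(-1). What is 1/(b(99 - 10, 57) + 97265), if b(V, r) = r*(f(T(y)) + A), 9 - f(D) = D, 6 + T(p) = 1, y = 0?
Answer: 1/98006 ≈ 1.0203e-5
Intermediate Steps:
T(p) = -5 (T(p) = -6 + 1 = -5)
f(D) = 9 - D
A = -1 (A = (2/(-1) + 1/(-1))/3 = (2*(-1) + 1*(-1))/3 = (-2 - 1)/3 = (⅓)*(-3) = -1)
b(V, r) = 13*r (b(V, r) = r*((9 - 1*(-5)) - 1) = r*((9 + 5) - 1) = r*(14 - 1) = r*13 = 13*r)
1/(b(99 - 10, 57) + 97265) = 1/(13*57 + 97265) = 1/(741 + 97265) = 1/98006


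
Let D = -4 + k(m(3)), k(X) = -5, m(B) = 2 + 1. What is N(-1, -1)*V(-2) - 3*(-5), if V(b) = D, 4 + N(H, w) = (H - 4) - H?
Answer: 87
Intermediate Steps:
m(B) = 3
N(H, w) = -8 (N(H, w) = -4 + ((H - 4) - H) = -4 + ((-4 + H) - H) = -4 - 4 = -8)
D = -9 (D = -4 - 5 = -9)
V(b) = -9
N(-1, -1)*V(-2) - 3*(-5) = -8*(-9) - 3*(-5) = 72 + 15 = 87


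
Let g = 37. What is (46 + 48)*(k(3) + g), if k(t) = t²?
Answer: 4324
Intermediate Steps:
(46 + 48)*(k(3) + g) = (46 + 48)*(3² + 37) = 94*(9 + 37) = 94*46 = 4324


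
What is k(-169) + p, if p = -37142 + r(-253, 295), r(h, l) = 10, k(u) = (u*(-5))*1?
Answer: -36287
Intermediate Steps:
k(u) = -5*u (k(u) = -5*u*1 = -5*u)
p = -37132 (p = -37142 + 10 = -37132)
k(-169) + p = -5*(-169) - 37132 = 845 - 37132 = -36287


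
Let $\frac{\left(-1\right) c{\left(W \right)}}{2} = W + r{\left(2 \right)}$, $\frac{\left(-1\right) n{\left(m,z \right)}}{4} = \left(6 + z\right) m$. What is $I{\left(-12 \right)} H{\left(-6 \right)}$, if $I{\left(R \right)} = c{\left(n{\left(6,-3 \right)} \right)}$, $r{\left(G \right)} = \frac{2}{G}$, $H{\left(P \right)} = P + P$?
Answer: $-1704$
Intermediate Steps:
$n{\left(m,z \right)} = - 4 m \left(6 + z\right)$ ($n{\left(m,z \right)} = - 4 \left(6 + z\right) m = - 4 m \left(6 + z\right)$)
$H{\left(P \right)} = 2 P$
$c{\left(W \right)} = -2 - 2 W$ ($c{\left(W \right)} = - 2 \left(W + \frac{2}{2}\right) = - 2 \left(W + 2 \cdot \frac{1}{2}\right) = - 2 \left(W + 1\right) = - 2 \left(1 + W\right) = -2 - 2 W$)
$I{\left(R \right)} = 142$ ($I{\left(R \right)} = -2 - 2 \left(\left(-4\right) 6 \left(6 - 3\right)\right) = -2 - 2 \left(\left(-4\right) 6 \cdot 3\right) = -2 - -144 = -2 + 144 = 142$)
$I{\left(-12 \right)} H{\left(-6 \right)} = 142 \cdot 2 \left(-6\right) = 142 \left(-12\right) = -1704$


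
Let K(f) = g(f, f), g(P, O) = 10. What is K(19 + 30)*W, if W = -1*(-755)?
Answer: 7550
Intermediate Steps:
K(f) = 10
W = 755
K(19 + 30)*W = 10*755 = 7550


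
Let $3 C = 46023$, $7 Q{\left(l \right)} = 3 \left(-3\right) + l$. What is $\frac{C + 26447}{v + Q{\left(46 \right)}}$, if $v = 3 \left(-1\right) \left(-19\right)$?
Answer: $\frac{73129}{109} \approx 670.91$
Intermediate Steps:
$Q{\left(l \right)} = - \frac{9}{7} + \frac{l}{7}$ ($Q{\left(l \right)} = \frac{3 \left(-3\right) + l}{7} = \frac{-9 + l}{7} = - \frac{9}{7} + \frac{l}{7}$)
$v = 57$ ($v = \left(-3\right) \left(-19\right) = 57$)
$C = 15341$ ($C = \frac{1}{3} \cdot 46023 = 15341$)
$\frac{C + 26447}{v + Q{\left(46 \right)}} = \frac{15341 + 26447}{57 + \left(- \frac{9}{7} + \frac{1}{7} \cdot 46\right)} = \frac{41788}{57 + \left(- \frac{9}{7} + \frac{46}{7}\right)} = \frac{41788}{57 + \frac{37}{7}} = \frac{41788}{\frac{436}{7}} = 41788 \cdot \frac{7}{436} = \frac{73129}{109}$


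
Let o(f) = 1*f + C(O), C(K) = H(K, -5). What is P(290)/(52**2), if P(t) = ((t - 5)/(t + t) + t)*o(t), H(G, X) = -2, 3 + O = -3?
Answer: 303273/9802 ≈ 30.940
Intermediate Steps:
O = -6 (O = -3 - 3 = -6)
C(K) = -2
o(f) = -2 + f (o(f) = 1*f - 2 = f - 2 = -2 + f)
P(t) = (-2 + t)*(t + (-5 + t)/(2*t)) (P(t) = ((t - 5)/(t + t) + t)*(-2 + t) = ((-5 + t)/((2*t)) + t)*(-2 + t) = ((-5 + t)*(1/(2*t)) + t)*(-2 + t) = ((-5 + t)/(2*t) + t)*(-2 + t) = (t + (-5 + t)/(2*t))*(-2 + t) = (-2 + t)*(t + (-5 + t)/(2*t)))
P(290)/(52**2) = ((1/2)*(-5 + 290*(1 + 2*290))*(-2 + 290)/290)/(52**2) = ((1/2)*(1/290)*(-5 + 290*(1 + 580))*288)/2704 = ((1/2)*(1/290)*(-5 + 290*581)*288)*(1/2704) = ((1/2)*(1/290)*(-5 + 168490)*288)*(1/2704) = ((1/2)*(1/290)*168485*288)*(1/2704) = (2426184/29)*(1/2704) = 303273/9802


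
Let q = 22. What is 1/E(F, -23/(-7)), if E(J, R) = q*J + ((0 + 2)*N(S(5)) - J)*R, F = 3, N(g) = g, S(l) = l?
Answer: 1/89 ≈ 0.011236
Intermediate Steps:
E(J, R) = 22*J + R*(10 - J) (E(J, R) = 22*J + ((0 + 2)*5 - J)*R = 22*J + (2*5 - J)*R = 22*J + (10 - J)*R = 22*J + R*(10 - J))
1/E(F, -23/(-7)) = 1/(10*(-23/(-7)) + 22*3 - 1*3*(-23/(-7))) = 1/(10*(-23*(-⅐)) + 66 - 1*3*(-23*(-⅐))) = 1/(10*(23/7) + 66 - 1*3*23/7) = 1/(230/7 + 66 - 69/7) = 1/89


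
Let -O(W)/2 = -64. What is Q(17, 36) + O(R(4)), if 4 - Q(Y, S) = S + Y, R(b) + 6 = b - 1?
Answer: 79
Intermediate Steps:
R(b) = -7 + b (R(b) = -6 + (b - 1) = -6 + (-1 + b) = -7 + b)
O(W) = 128 (O(W) = -2*(-64) = 128)
Q(Y, S) = 4 - S - Y (Q(Y, S) = 4 - (S + Y) = 4 + (-S - Y) = 4 - S - Y)
Q(17, 36) + O(R(4)) = (4 - 1*36 - 1*17) + 128 = (4 - 36 - 17) + 128 = -49 + 128 = 79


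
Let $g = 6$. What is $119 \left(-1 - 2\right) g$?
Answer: $-2142$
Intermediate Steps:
$119 \left(-1 - 2\right) g = 119 \left(-1 - 2\right) 6 = 119 \left(\left(-3\right) 6\right) = 119 \left(-18\right) = -2142$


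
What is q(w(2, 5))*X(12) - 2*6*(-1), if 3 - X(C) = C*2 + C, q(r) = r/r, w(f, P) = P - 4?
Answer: -21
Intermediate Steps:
w(f, P) = -4 + P
q(r) = 1
X(C) = 3 - 3*C (X(C) = 3 - (C*2 + C) = 3 - (2*C + C) = 3 - 3*C)
q(w(2, 5))*X(12) - 2*6*(-1) = 1*(3 - 3*12) - 2*6*(-1) = 1*(3 - 36) - 12*(-1) = 1*(-33) + 12 = -33 + 12 = -21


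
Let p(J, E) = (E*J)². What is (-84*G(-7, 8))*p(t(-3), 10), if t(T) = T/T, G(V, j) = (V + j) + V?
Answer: 50400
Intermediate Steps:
G(V, j) = j + 2*V
t(T) = 1
p(J, E) = E²*J²
(-84*G(-7, 8))*p(t(-3), 10) = (-84*(8 + 2*(-7)))*(10²*1²) = (-84*(8 - 14))*(100*1) = -84*(-6)*100 = 504*100 = 50400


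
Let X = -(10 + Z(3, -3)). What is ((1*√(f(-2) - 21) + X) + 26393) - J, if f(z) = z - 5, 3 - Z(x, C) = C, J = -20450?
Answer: 46827 + 2*I*√7 ≈ 46827.0 + 5.2915*I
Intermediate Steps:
Z(x, C) = 3 - C
f(z) = -5 + z
X = -16 (X = -(10 + (3 - 1*(-3))) = -(10 + (3 + 3)) = -(10 + 6) = -1*16 = -16)
((1*√(f(-2) - 21) + X) + 26393) - J = ((1*√((-5 - 2) - 21) - 16) + 26393) - 1*(-20450) = ((1*√(-7 - 21) - 16) + 26393) + 20450 = ((1*√(-28) - 16) + 26393) + 20450 = ((1*(2*I*√7) - 16) + 26393) + 20450 = ((2*I*√7 - 16) + 26393) + 20450 = ((-16 + 2*I*√7) + 26393) + 20450 = (26377 + 2*I*√7) + 20450 = 46827 + 2*I*√7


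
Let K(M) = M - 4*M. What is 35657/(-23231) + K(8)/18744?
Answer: -27871348/18143411 ≈ -1.5362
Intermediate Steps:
K(M) = -3*M
35657/(-23231) + K(8)/18744 = 35657/(-23231) - 3*8/18744 = 35657*(-1/23231) - 24*1/18744 = -35657/23231 - 1/781 = -27871348/18143411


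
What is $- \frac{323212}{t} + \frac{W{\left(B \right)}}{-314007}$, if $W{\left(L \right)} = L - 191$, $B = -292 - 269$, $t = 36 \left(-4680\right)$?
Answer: $\frac{180172921}{93801240} \approx 1.9208$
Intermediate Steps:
$t = -168480$
$B = -561$
$W{\left(L \right)} = -191 + L$ ($W{\left(L \right)} = L - 191 = -191 + L$)
$- \frac{323212}{t} + \frac{W{\left(B \right)}}{-314007} = - \frac{323212}{-168480} + \frac{-191 - 561}{-314007} = \left(-323212\right) \left(- \frac{1}{168480}\right) - - \frac{16}{6681} = \frac{80803}{42120} + \frac{16}{6681} = \frac{180172921}{93801240}$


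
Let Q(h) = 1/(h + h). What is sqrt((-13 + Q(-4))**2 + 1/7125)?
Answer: sqrt(22387658865)/11400 ≈ 13.125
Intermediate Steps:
Q(h) = 1/(2*h)
sqrt((-13 + Q(-4))**2 + 1/7125) = sqrt((-13 + (1/2)/(-4))**2 + 1/7125) = sqrt((-13 + (1/2)*(-1/4))**2 + 1/7125) = sqrt((-13 - 1/8)**2 + 1/7125) = sqrt((-105/8)**2 + 1/7125) = sqrt(11025/64 + 1/7125) = sqrt(78553189/456000) = sqrt(22387658865)/11400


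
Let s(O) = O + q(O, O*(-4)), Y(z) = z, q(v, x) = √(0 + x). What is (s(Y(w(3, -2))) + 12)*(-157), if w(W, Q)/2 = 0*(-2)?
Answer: -1884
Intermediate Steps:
q(v, x) = √x
w(W, Q) = 0 (w(W, Q) = 2*(0*(-2)) = 2*0 = 0)
s(O) = O + 2*√(-O) (s(O) = O + √(O*(-4)) = O + √(-4*O) = O + 2*√(-O))
(s(Y(w(3, -2))) + 12)*(-157) = ((0 + 2*√(-1*0)) + 12)*(-157) = ((0 + 2*√0) + 12)*(-157) = ((0 + 2*0) + 12)*(-157) = ((0 + 0) + 12)*(-157) = (0 + 12)*(-157) = 12*(-157) = -1884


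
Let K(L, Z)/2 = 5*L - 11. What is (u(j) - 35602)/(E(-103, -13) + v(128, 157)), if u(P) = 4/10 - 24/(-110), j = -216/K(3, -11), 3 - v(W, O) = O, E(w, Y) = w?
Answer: 1958076/14135 ≈ 138.53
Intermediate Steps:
v(W, O) = 3 - O
K(L, Z) = -22 + 10*L (K(L, Z) = 2*(5*L - 11) = 2*(-11 + 5*L) = -22 + 10*L)
j = -27 (j = -216/(-22 + 10*3) = -216/(-22 + 30) = -216/8 = -216*⅛ = -27)
u(P) = 34/55 (u(P) = 4*(⅒) - 24*(-1/110) = ⅖ + 12/55 = 34/55)
(u(j) - 35602)/(E(-103, -13) + v(128, 157)) = (34/55 - 35602)/(-103 + (3 - 1*157)) = -1958076/(55*(-103 + (3 - 157))) = -1958076/(55*(-103 - 154)) = -1958076/55/(-257) = -1958076/55*(-1/257) = 1958076/14135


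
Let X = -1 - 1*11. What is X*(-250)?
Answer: 3000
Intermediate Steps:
X = -12 (X = -1 - 11 = -12)
X*(-250) = -12*(-250) = 3000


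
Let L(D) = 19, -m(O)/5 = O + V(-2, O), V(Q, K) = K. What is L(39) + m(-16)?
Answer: 179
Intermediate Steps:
m(O) = -10*O (m(O) = -5*(O + O) = -10*O)
L(39) + m(-16) = 19 - 10*(-16) = 19 + 160 = 179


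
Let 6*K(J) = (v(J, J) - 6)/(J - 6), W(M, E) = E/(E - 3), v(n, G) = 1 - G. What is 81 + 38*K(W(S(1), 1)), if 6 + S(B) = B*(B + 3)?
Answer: 1110/13 ≈ 85.385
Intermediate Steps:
S(B) = -6 + B*(3 + B) (S(B) = -6 + B*(B + 3) = -6 + B*(3 + B))
W(M, E) = E/(-3 + E)
K(J) = (-5 - J)/(6*(-6 + J)) (K(J) = (((1 - J) - 6)/(J - 6))/6 = ((-5 - J)/(-6 + J))/6 = (-5 - J)/(6*(-6 + J)))
81 + 38*K(W(S(1), 1)) = 81 + 38*((-5 - 1/(-3 + 1))/(6*(-6 + 1/(-3 + 1)))) = 81 + 38*((-5 - 1/(-2))/(6*(-6 + 1/(-2)))) = 81 + 38*((-5 - (-1)/2)/(6*(-6 + 1*(-1/2)))) = 81 + 38*((-5 - 1*(-1/2))/(6*(-6 - 1/2))) = 81 + 38*((-5 + 1/2)/(6*(-13/2))) = 81 + 38*((1/6)*(-2/13)*(-9/2)) = 81 + 38*(3/26) = 81 + 57/13 = 1110/13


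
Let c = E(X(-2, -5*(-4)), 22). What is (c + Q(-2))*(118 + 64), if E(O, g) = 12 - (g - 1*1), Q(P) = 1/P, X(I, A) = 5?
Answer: -1729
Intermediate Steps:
E(O, g) = 13 - g (E(O, g) = 12 - (g - 1) = 12 - (-1 + g) = 12 + (1 - g) = 13 - g)
c = -9 (c = 13 - 1*22 = 13 - 22 = -9)
(c + Q(-2))*(118 + 64) = (-9 + 1/(-2))*(118 + 64) = (-9 - ½)*182 = -19/2*182 = -1729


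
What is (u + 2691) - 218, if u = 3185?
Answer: 5658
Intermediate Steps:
(u + 2691) - 218 = (3185 + 2691) - 218 = 5876 - 218 = 5658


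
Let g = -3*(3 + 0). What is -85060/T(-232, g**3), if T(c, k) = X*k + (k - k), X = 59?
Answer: 85060/43011 ≈ 1.9776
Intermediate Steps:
g = -9 (g = -3*3 = -9)
T(c, k) = 59*k (T(c, k) = 59*k + (k - k) = 59*k + 0 = 59*k)
-85060/T(-232, g**3) = -85060/(59*(-9)**3) = -85060/(59*(-729)) = -85060/(-43011) = -85060*(-1/43011) = 85060/43011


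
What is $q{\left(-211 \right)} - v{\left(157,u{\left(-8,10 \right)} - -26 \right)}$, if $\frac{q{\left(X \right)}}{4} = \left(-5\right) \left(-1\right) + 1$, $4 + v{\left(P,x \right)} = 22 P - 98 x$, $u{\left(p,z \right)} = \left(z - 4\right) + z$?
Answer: $690$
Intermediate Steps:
$u{\left(p,z \right)} = -4 + 2 z$ ($u{\left(p,z \right)} = \left(-4 + z\right) + z = -4 + 2 z$)
$v{\left(P,x \right)} = -4 - 98 x + 22 P$ ($v{\left(P,x \right)} = -4 + \left(22 P - 98 x\right) = -4 + \left(- 98 x + 22 P\right) = -4 - 98 x + 22 P$)
$q{\left(X \right)} = 24$ ($q{\left(X \right)} = 4 \left(\left(-5\right) \left(-1\right) + 1\right) = 4 \left(5 + 1\right) = 4 \cdot 6 = 24$)
$q{\left(-211 \right)} - v{\left(157,u{\left(-8,10 \right)} - -26 \right)} = 24 - \left(-4 - 98 \left(\left(-4 + 2 \cdot 10\right) - -26\right) + 22 \cdot 157\right) = 24 - \left(-4 - 98 \left(\left(-4 + 20\right) + 26\right) + 3454\right) = 24 - \left(-4 - 98 \left(16 + 26\right) + 3454\right) = 24 - \left(-4 - 4116 + 3454\right) = 24 - -666 = 24 + 666 = 690$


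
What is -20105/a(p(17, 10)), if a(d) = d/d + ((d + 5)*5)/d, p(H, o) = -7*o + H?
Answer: -1065565/293 ≈ -3636.7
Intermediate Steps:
p(H, o) = H - 7*o
a(d) = 1 + (25 + 5*d)/d (a(d) = 1 + ((5 + d)*5)/d = 1 + (25 + 5*d)/d)
-20105/a(p(17, 10)) = -20105/(6 + 25/(17 - 7*10)) = -20105/(6 + 25/(17 - 70)) = -20105/(6 + 25/(-53)) = -20105/(6 + 25*(-1/53)) = -20105/(6 - 25/53) = -20105/293/53 = -20105*53/293 = -1065565/293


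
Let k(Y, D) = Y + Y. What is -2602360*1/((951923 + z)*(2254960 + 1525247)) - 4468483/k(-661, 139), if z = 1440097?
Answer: 2020275061250027585/597698062452054 ≈ 3380.1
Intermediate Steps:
k(Y, D) = 2*Y
-2602360*1/((951923 + z)*(2254960 + 1525247)) - 4468483/k(-661, 139) = -2602360*1/((951923 + 1440097)*(2254960 + 1525247)) - 4468483/(2*(-661)) = -2602360/(2392020*3780207) - 4468483/(-1322) = -2602360/9042330748140 - 4468483*(-1/1322) = -2602360*1/9042330748140 + 4468483/1322 = -130118/452116537407 + 4468483/1322 = 2020275061250027585/597698062452054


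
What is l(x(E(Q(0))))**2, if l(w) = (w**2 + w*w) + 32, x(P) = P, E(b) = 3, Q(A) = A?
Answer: 2500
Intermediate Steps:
l(w) = 32 + 2*w**2 (l(w) = (w**2 + w**2) + 32 = 2*w**2 + 32 = 32 + 2*w**2)
l(x(E(Q(0))))**2 = (32 + 2*3**2)**2 = (32 + 2*9)**2 = (32 + 18)**2 = 50**2 = 2500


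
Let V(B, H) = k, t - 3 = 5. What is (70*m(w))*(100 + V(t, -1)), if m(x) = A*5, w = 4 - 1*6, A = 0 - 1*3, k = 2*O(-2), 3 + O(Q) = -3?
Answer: -92400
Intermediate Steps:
t = 8 (t = 3 + 5 = 8)
O(Q) = -6 (O(Q) = -3 - 3 = -6)
k = -12 (k = 2*(-6) = -12)
A = -3 (A = 0 - 3 = -3)
V(B, H) = -12
w = -2 (w = 4 - 6 = -2)
m(x) = -15 (m(x) = -3*5 = -15)
(70*m(w))*(100 + V(t, -1)) = (70*(-15))*(100 - 12) = -1050*88 = -92400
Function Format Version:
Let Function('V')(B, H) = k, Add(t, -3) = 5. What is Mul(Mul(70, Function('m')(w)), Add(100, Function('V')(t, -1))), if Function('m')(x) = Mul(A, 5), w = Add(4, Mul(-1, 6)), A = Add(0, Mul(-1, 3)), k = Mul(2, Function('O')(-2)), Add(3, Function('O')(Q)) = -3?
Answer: -92400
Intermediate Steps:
t = 8 (t = Add(3, 5) = 8)
Function('O')(Q) = -6 (Function('O')(Q) = Add(-3, -3) = -6)
k = -12 (k = Mul(2, -6) = -12)
A = -3 (A = Add(0, -3) = -3)
Function('V')(B, H) = -12
w = -2 (w = Add(4, -6) = -2)
Function('m')(x) = -15 (Function('m')(x) = Mul(-3, 5) = -15)
Mul(Mul(70, Function('m')(w)), Add(100, Function('V')(t, -1))) = Mul(Mul(70, -15), Add(100, -12)) = Mul(-1050, 88) = -92400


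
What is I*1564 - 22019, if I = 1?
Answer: -20455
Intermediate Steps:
I*1564 - 22019 = 1*1564 - 22019 = 1564 - 22019 = -20455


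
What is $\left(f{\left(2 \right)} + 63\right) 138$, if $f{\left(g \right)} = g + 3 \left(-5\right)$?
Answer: $6900$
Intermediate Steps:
$f{\left(g \right)} = -15 + g$ ($f{\left(g \right)} = g - 15 = -15 + g$)
$\left(f{\left(2 \right)} + 63\right) 138 = \left(\left(-15 + 2\right) + 63\right) 138 = \left(-13 + 63\right) 138 = 50 \cdot 138 = 6900$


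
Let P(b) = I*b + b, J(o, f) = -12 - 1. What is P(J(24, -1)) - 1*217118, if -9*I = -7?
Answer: -1954270/9 ≈ -2.1714e+5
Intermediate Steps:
J(o, f) = -13
I = 7/9 (I = -1/9*(-7) = 7/9 ≈ 0.77778)
P(b) = 16*b/9 (P(b) = 7*b/9 + b = 16*b/9)
P(J(24, -1)) - 1*217118 = (16/9)*(-13) - 1*217118 = -208/9 - 217118 = -1954270/9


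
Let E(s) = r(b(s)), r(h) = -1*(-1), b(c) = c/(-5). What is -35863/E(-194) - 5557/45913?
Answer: -1646583476/45913 ≈ -35863.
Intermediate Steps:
b(c) = -c/5 (b(c) = c*(-⅕) = -c/5)
r(h) = 1
E(s) = 1
-35863/E(-194) - 5557/45913 = -35863/1 - 5557/45913 = -35863*1 - 5557*1/45913 = -35863 - 5557/45913 = -1646583476/45913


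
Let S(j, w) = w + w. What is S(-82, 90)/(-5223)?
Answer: -60/1741 ≈ -0.034463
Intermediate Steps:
S(j, w) = 2*w
S(-82, 90)/(-5223) = (2*90)/(-5223) = 180*(-1/5223) = -60/1741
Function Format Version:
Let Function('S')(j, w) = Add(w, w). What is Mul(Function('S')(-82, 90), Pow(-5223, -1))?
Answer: Rational(-60, 1741) ≈ -0.034463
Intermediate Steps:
Function('S')(j, w) = Mul(2, w)
Mul(Function('S')(-82, 90), Pow(-5223, -1)) = Mul(Mul(2, 90), Pow(-5223, -1)) = Mul(180, Rational(-1, 5223)) = Rational(-60, 1741)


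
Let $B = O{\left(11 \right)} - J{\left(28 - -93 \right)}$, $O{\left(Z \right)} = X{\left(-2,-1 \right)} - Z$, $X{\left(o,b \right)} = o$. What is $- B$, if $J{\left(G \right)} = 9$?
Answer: $22$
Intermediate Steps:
$O{\left(Z \right)} = -2 - Z$
$B = -22$ ($B = \left(-2 - 11\right) - 9 = -13 - 9 = -22$)
$- B = \left(-1\right) \left(-22\right) = 22$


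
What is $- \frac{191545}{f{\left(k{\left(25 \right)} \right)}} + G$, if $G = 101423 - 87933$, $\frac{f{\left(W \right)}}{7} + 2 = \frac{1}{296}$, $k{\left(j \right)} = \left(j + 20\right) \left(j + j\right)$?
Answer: $\frac{112505450}{4137} \approx 27195.0$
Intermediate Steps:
$k{\left(j \right)} = 2 j \left(20 + j\right)$ ($k{\left(j \right)} = \left(20 + j\right) 2 j = 2 j \left(20 + j\right)$)
$f{\left(W \right)} = - \frac{4137}{296}$ ($f{\left(W \right)} = -14 + \frac{7}{296} = - \frac{4137}{296}$)
$G = 13490$ ($G = 101423 - 87933 = 13490$)
$- \frac{191545}{f{\left(k{\left(25 \right)} \right)}} + G = - \frac{191545}{- \frac{4137}{296}} + 13490 = \left(-191545\right) \left(- \frac{296}{4137}\right) + 13490 = \frac{56697320}{4137} + 13490 = \frac{112505450}{4137}$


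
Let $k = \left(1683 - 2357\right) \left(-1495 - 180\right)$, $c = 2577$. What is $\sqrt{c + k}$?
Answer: $\sqrt{1131527} \approx 1063.7$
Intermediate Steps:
$k = 1128950$ ($k = \left(-674\right) \left(-1675\right) = 1128950$)
$\sqrt{c + k} = \sqrt{2577 + 1128950} = \sqrt{1131527}$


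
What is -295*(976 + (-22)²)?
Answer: -430700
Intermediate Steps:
-295*(976 + (-22)²) = -295*(976 + 484) = -295*1460 = -430700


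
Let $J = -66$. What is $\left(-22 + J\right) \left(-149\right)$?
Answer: $13112$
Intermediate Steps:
$\left(-22 + J\right) \left(-149\right) = \left(-22 - 66\right) \left(-149\right) = \left(-88\right) \left(-149\right) = 13112$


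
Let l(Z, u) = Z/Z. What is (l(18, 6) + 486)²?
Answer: 237169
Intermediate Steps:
l(Z, u) = 1
(l(18, 6) + 486)² = (1 + 486)² = 487² = 237169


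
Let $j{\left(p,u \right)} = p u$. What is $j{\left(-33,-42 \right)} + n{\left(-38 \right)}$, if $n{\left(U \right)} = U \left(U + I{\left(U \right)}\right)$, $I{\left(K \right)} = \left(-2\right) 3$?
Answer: $3058$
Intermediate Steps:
$I{\left(K \right)} = -6$
$n{\left(U \right)} = U \left(-6 + U\right)$ ($n{\left(U \right)} = U \left(U - 6\right) = U \left(-6 + U\right)$)
$j{\left(-33,-42 \right)} + n{\left(-38 \right)} = \left(-33\right) \left(-42\right) - 38 \left(-6 - 38\right) = 1386 - -1672 = 1386 + 1672 = 3058$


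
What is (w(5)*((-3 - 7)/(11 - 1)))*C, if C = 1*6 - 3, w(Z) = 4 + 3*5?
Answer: -57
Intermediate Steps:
w(Z) = 19 (w(Z) = 4 + 15 = 19)
C = 3 (C = 6 - 3 = 3)
(w(5)*((-3 - 7)/(11 - 1)))*C = (19*((-3 - 7)/(11 - 1)))*3 = (19*(-10/10))*3 = (19*(-10*1/10))*3 = (19*(-1))*3 = -19*3 = -57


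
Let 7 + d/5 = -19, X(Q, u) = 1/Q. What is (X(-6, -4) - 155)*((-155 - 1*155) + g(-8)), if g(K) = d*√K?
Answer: 144305/3 + 121030*I*√2/3 ≈ 48102.0 + 57054.0*I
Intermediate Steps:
d = -130 (d = -35 + 5*(-19) = -35 - 95 = -130)
g(K) = -130*√K
(X(-6, -4) - 155)*((-155 - 1*155) + g(-8)) = (1/(-6) - 155)*((-155 - 1*155) - 260*I*√2) = (-⅙ - 155)*((-155 - 155) - 260*I*√2) = -931*(-310 - 260*I*√2)/6 = 144305/3 + 121030*I*√2/3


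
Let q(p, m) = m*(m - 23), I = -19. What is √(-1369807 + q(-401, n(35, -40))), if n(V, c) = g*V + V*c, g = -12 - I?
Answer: I*√9217 ≈ 96.005*I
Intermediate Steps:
g = 7 (g = -12 - 1*(-19) = -12 + 19 = 7)
n(V, c) = 7*V + V*c
q(p, m) = m*(-23 + m)
√(-1369807 + q(-401, n(35, -40))) = √(-1369807 + (35*(7 - 40))*(-23 + 35*(7 - 40))) = √(-1369807 + (35*(-33))*(-23 + 35*(-33))) = √(-1369807 - 1155*(-23 - 1155)) = √(-1369807 - 1155*(-1178)) = √(-1369807 + 1360590) = √(-9217) = I*√9217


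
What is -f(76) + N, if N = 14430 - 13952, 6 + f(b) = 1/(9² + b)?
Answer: 75987/157 ≈ 483.99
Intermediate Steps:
f(b) = -6 + 1/(81 + b) (f(b) = -6 + 1/(9² + b) = -6 + 1/(81 + b))
N = 478
-f(76) + N = -(-485 - 6*76)/(81 + 76) + 478 = -(-485 - 456)/157 + 478 = -(-941)/157 + 478 = -1*(-941/157) + 478 = 941/157 + 478 = 75987/157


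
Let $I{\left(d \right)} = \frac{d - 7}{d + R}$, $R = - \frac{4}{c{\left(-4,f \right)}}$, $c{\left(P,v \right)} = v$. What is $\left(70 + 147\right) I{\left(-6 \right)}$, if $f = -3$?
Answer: $\frac{1209}{2} \approx 604.5$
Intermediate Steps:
$R = \frac{4}{3}$ ($R = - \frac{4}{-3} = \left(-4\right) \left(- \frac{1}{3}\right) = \frac{4}{3} \approx 1.3333$)
$I{\left(d \right)} = \frac{-7 + d}{\frac{4}{3} + d}$ ($I{\left(d \right)} = \frac{d - 7}{d + \frac{4}{3}} = \frac{-7 + d}{\frac{4}{3} + d}$)
$\left(70 + 147\right) I{\left(-6 \right)} = \left(70 + 147\right) \frac{3 \left(-7 - 6\right)}{4 + 3 \left(-6\right)} = 217 \cdot 3 \frac{1}{4 - 18} \left(-13\right) = 217 \cdot 3 \frac{1}{-14} \left(-13\right) = 217 \cdot 3 \left(- \frac{1}{14}\right) \left(-13\right) = 217 \cdot \frac{39}{14} = \frac{1209}{2}$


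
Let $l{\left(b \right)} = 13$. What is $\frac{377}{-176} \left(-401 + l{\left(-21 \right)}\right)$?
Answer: $\frac{36569}{44} \approx 831.11$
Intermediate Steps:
$\frac{377}{-176} \left(-401 + l{\left(-21 \right)}\right) = \frac{377}{-176} \left(-401 + 13\right) = 377 \left(- \frac{1}{176}\right) \left(-388\right) = \left(- \frac{377}{176}\right) \left(-388\right) = \frac{36569}{44}$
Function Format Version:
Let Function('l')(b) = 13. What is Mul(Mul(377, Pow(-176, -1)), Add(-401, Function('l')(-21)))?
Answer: Rational(36569, 44) ≈ 831.11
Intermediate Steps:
Mul(Mul(377, Pow(-176, -1)), Add(-401, Function('l')(-21))) = Mul(Mul(377, Pow(-176, -1)), Add(-401, 13)) = Mul(Mul(377, Rational(-1, 176)), -388) = Mul(Rational(-377, 176), -388) = Rational(36569, 44)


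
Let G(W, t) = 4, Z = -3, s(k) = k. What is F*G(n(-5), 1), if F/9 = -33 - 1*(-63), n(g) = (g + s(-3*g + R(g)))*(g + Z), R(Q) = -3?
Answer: 1080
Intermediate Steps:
n(g) = (-3 + g)*(-3 - 2*g) (n(g) = (g + (-3*g - 3))*(g - 3) = (g + (-3 - 3*g))*(-3 + g) = (-3 - 2*g)*(-3 + g) = (-3 + g)*(-3 - 2*g))
F = 270 (F = 9*(-33 - 1*(-63)) = 9*(-33 + 63) = 9*30 = 270)
F*G(n(-5), 1) = 270*4 = 1080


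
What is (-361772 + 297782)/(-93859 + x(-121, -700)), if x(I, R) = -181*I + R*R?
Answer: -31995/209021 ≈ -0.15307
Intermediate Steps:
x(I, R) = R² - 181*I (x(I, R) = -181*I + R² = R² - 181*I)
(-361772 + 297782)/(-93859 + x(-121, -700)) = (-361772 + 297782)/(-93859 + ((-700)² - 181*(-121))) = -63990/(-93859 + (490000 + 21901)) = -63990/(-93859 + 511901) = -63990/418042 = -63990*1/418042 = -31995/209021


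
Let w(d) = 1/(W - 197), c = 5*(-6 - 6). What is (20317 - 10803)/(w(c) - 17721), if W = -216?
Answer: -1964641/3659387 ≈ -0.53688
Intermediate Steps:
c = -60 (c = 5*(-12) = -60)
w(d) = -1/413 (w(d) = 1/(-216 - 197) = 1/(-413) = -1/413)
(20317 - 10803)/(w(c) - 17721) = (20317 - 10803)/(-1/413 - 17721) = 9514/(-7318774/413) = 9514*(-413/7318774) = -1964641/3659387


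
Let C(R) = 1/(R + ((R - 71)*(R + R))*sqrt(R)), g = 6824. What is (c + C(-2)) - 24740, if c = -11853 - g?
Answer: -3701993923/85266 - 73*I*sqrt(2)/42633 ≈ -43417.0 - 0.0024215*I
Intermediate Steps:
c = -18677 (c = -11853 - 1*6824 = -11853 - 6824 = -18677)
C(R) = 1/(R + 2*R**(3/2)*(-71 + R)) (C(R) = 1/(R + ((-71 + R)*(2*R))*sqrt(R)) = 1/(R + (2*R*(-71 + R))*sqrt(R)) = 1/(R + 2*R**(3/2)*(-71 + R)))
(c + C(-2)) - 24740 = (-18677 + 1/(-2 - (-284)*I*sqrt(2) + 2*(-2)**(5/2))) - 24740 = (-18677 + 1/(-2 - (-284)*I*sqrt(2) + 2*(4*I*sqrt(2)))) - 24740 = (-18677 + 1/(-2 + 284*I*sqrt(2) + 8*I*sqrt(2))) - 24740 = (-18677 + 1/(-2 + 292*I*sqrt(2))) - 24740 = -43417 + 1/(-2 + 292*I*sqrt(2))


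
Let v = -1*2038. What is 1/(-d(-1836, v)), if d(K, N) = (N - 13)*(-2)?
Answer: -1/4102 ≈ -0.00024378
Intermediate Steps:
v = -2038
d(K, N) = 26 - 2*N (d(K, N) = (-13 + N)*(-2) = 26 - 2*N)
1/(-d(-1836, v)) = 1/(-(26 - 2*(-2038))) = 1/(-(26 + 4076)) = 1/(-1*4102) = 1/(-4102) = -1/4102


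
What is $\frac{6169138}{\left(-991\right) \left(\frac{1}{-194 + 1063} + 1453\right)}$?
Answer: $- \frac{2680490461}{625647039} \approx -4.2843$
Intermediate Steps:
$\frac{6169138}{\left(-991\right) \left(\frac{1}{-194 + 1063} + 1453\right)} = \frac{6169138}{\left(-991\right) \left(\frac{1}{869} + 1453\right)} = \frac{6169138}{\left(-991\right) \frac{1262658}{869}} = \frac{6169138}{- \frac{1251294078}{869}} = 6169138 \left(- \frac{869}{1251294078}\right) = - \frac{2680490461}{625647039}$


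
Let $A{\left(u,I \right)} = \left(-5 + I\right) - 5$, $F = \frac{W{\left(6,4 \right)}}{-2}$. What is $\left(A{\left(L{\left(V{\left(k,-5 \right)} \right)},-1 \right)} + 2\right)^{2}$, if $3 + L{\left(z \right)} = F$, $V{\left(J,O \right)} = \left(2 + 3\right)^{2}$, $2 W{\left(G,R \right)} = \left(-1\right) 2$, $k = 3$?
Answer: $81$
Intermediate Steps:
$W{\left(G,R \right)} = -1$ ($W{\left(G,R \right)} = \frac{\left(-1\right) 2}{2} = \frac{1}{2} \left(-2\right) = -1$)
$V{\left(J,O \right)} = 25$ ($V{\left(J,O \right)} = 5^{2} = 25$)
$F = \frac{1}{2}$ ($F = - \frac{1}{-2} = \left(-1\right) \left(- \frac{1}{2}\right) = \frac{1}{2} \approx 0.5$)
$L{\left(z \right)} = - \frac{5}{2}$ ($L{\left(z \right)} = -3 + \frac{1}{2} = - \frac{5}{2}$)
$A{\left(u,I \right)} = -10 + I$
$\left(A{\left(L{\left(V{\left(k,-5 \right)} \right)},-1 \right)} + 2\right)^{2} = \left(\left(-10 - 1\right) + 2\right)^{2} = \left(-11 + 2\right)^{2} = \left(-9\right)^{2} = 81$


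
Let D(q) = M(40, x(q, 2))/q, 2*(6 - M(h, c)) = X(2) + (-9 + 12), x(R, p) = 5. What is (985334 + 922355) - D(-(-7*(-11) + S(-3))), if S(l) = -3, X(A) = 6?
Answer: 282337975/148 ≈ 1.9077e+6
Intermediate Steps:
M(h, c) = 3/2 (M(h, c) = 6 - (6 + (-9 + 12))/2 = 6 - (6 + 3)/2 = 6 - ½*9 = 6 - 9/2 = 3/2)
D(q) = 3/(2*q)
(985334 + 922355) - D(-(-7*(-11) + S(-3))) = (985334 + 922355) - 3/(2*((-(-7*(-11) - 3)))) = 1907689 - 3/(2*((-(77 - 3)))) = 1907689 - 3/(2*((-1*74))) = 1907689 - 3/(2*(-74)) = 1907689 - 3*(-1)/(2*74) = 1907689 - 1*(-3/148) = 1907689 + 3/148 = 282337975/148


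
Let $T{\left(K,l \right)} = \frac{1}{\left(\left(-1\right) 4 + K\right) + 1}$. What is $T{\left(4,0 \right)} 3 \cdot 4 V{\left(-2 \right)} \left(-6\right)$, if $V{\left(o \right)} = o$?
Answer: $144$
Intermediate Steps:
$T{\left(K,l \right)} = \frac{1}{-3 + K}$ ($T{\left(K,l \right)} = \frac{1}{\left(-4 + K\right) + 1} = \frac{1}{-3 + K}$)
$T{\left(4,0 \right)} 3 \cdot 4 V{\left(-2 \right)} \left(-6\right) = \frac{3 \cdot 4 \left(-2\right)}{-3 + 4} \left(-6\right) = \frac{12 \left(-2\right)}{1} \left(-6\right) = 1 \left(-24\right) \left(-6\right) = \left(-24\right) \left(-6\right) = 144$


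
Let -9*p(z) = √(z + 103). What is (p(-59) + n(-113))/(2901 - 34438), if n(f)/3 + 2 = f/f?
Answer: 3/31537 + 2*√11/283833 ≈ 0.00011850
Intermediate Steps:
p(z) = -√(103 + z)/9 (p(z) = -√(z + 103)/9 = -√(103 + z)/9)
n(f) = -3 (n(f) = -6 + 3*(f/f) = -6 + 3*1 = -6 + 3 = -3)
(p(-59) + n(-113))/(2901 - 34438) = (-√(103 - 59)/9 - 3)/(2901 - 34438) = (-2*√11/9 - 3)/(-31537) = (-2*√11/9 - 3)*(-1/31537) = (-3 - 2*√11/9)*(-1/31537) = 3/31537 + 2*√11/283833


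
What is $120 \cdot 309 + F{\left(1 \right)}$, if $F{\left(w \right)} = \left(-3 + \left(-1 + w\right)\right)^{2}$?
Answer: $37089$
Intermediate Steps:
$F{\left(w \right)} = \left(-4 + w\right)^{2}$
$120 \cdot 309 + F{\left(1 \right)} = 120 \cdot 309 + \left(-4 + 1\right)^{2} = 37080 + \left(-3\right)^{2} = 37080 + 9 = 37089$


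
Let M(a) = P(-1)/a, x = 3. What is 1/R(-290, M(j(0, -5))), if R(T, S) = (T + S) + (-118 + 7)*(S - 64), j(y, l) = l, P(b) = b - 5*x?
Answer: 1/6462 ≈ 0.00015475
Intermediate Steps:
P(b) = -15 + b (P(b) = b - 5*3 = b - 15 = -15 + b)
M(a) = -16/a (M(a) = (-15 - 1)/a = -16/a)
R(T, S) = 7104 + T - 110*S (R(T, S) = (S + T) - 111*(-64 + S) = (S + T) + (7104 - 111*S) = 7104 + T - 110*S)
1/R(-290, M(j(0, -5))) = 1/(7104 - 290 - (-1760)/(-5)) = 1/(7104 - 290 - (-1760)*(-1)/5) = 1/(7104 - 290 - 110*16/5) = 1/(7104 - 290 - 352) = 1/6462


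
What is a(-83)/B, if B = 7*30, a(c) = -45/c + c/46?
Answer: -4819/801780 ≈ -0.0060104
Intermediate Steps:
a(c) = -45/c + c/46 (a(c) = -45/c + c*(1/46) = -45/c + c/46)
B = 210
a(-83)/B = (-45/(-83) + (1/46)*(-83))/210 = (-45*(-1/83) - 83/46)*(1/210) = (45/83 - 83/46)*(1/210) = -4819/3818*1/210 = -4819/801780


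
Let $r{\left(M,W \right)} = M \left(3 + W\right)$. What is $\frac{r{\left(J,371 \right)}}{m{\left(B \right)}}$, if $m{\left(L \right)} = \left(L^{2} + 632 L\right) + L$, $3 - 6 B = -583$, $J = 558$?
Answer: $\frac{469557}{160564} \approx 2.9244$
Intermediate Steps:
$B = \frac{293}{3}$ ($B = \frac{1}{2} - - \frac{583}{6} = \frac{1}{2} + \frac{583}{6} = \frac{293}{3} \approx 97.667$)
$m{\left(L \right)} = L^{2} + 633 L$
$\frac{r{\left(J,371 \right)}}{m{\left(B \right)}} = \frac{558 \left(3 + 371\right)}{\frac{293}{3} \left(633 + \frac{293}{3}\right)} = \frac{558 \cdot 374}{\frac{293}{3} \cdot \frac{2192}{3}} = \frac{208692}{\frac{642256}{9}} = 208692 \cdot \frac{9}{642256} = \frac{469557}{160564}$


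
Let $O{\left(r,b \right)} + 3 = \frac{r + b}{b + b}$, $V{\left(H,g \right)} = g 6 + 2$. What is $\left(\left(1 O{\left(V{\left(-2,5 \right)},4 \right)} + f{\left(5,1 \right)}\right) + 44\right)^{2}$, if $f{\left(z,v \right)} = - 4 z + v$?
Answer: $\frac{2809}{4} \approx 702.25$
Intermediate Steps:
$V{\left(H,g \right)} = 2 + 6 g$ ($V{\left(H,g \right)} = 6 g + 2 = 2 + 6 g$)
$O{\left(r,b \right)} = -3 + \frac{b + r}{2 b}$ ($O{\left(r,b \right)} = -3 + \frac{r + b}{b + b} = -3 + \frac{b + r}{2 b}$)
$f{\left(z,v \right)} = v - 4 z$
$\left(\left(1 O{\left(V{\left(-2,5 \right)},4 \right)} + f{\left(5,1 \right)}\right) + 44\right)^{2} = \left(\left(1 \frac{\left(2 + 6 \cdot 5\right) - 20}{2 \cdot 4} + \left(1 - 20\right)\right) + 44\right)^{2} = \left(\left(1 \cdot \frac{1}{2} \cdot \frac{1}{4} \left(\left(2 + 30\right) - 20\right) + \left(1 - 20\right)\right) + 44\right)^{2} = \left(\left(1 \cdot \frac{1}{2} \cdot \frac{1}{4} \left(32 - 20\right) - 19\right) + 44\right)^{2} = \left(\left(1 \cdot \frac{1}{2} \cdot \frac{1}{4} \cdot 12 - 19\right) + 44\right)^{2} = \left(\left(1 \cdot \frac{3}{2} - 19\right) + 44\right)^{2} = \left(\left(\frac{3}{2} - 19\right) + 44\right)^{2} = \left(- \frac{35}{2} + 44\right)^{2} = \left(\frac{53}{2}\right)^{2} = \frac{2809}{4}$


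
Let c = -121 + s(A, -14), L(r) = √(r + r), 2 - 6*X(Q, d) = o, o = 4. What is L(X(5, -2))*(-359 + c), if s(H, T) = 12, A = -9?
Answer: -156*I*√6 ≈ -382.12*I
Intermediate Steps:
X(Q, d) = -⅓ (X(Q, d) = ⅓ - ⅙*4 = ⅓ - ⅔ = -⅓)
L(r) = √2*√r (L(r) = √(2*r) = √2*√r)
c = -109 (c = -121 + 12 = -109)
L(X(5, -2))*(-359 + c) = (√2*√(-⅓))*(-359 - 109) = (√2*(I*√3/3))*(-468) = (I*√6/3)*(-468) = -156*I*√6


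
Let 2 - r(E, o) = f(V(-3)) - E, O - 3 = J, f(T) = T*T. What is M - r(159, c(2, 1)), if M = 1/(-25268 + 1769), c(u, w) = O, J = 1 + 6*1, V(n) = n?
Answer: -3571849/23499 ≈ -152.00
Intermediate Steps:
f(T) = T²
J = 7 (J = 1 + 6 = 7)
O = 10 (O = 3 + 7 = 10)
c(u, w) = 10
M = -1/23499 (M = 1/(-23499) = -1/23499 ≈ -4.2555e-5)
r(E, o) = -7 + E (r(E, o) = 2 - ((-3)² - E) = 2 - (9 - E) = 2 + (-9 + E) = -7 + E)
M - r(159, c(2, 1)) = -1/23499 - (-7 + 159) = -1/23499 - 1*152 = -1/23499 - 152 = -3571849/23499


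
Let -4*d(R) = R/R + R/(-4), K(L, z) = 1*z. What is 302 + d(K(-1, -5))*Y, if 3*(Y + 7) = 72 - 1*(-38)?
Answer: 4565/16 ≈ 285.31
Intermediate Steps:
Y = 89/3 (Y = -7 + (72 - 1*(-38))/3 = -7 + (72 + 38)/3 = -7 + (1/3)*110 = -7 + 110/3 = 89/3 ≈ 29.667)
K(L, z) = z
d(R) = -1/4 + R/16 (d(R) = -(R/R + R/(-4))/4 = -(1 + R*(-1/4))/4 = -(1 - R/4)/4 = -1/4 + R/16)
302 + d(K(-1, -5))*Y = 302 + (-1/4 + (1/16)*(-5))*(89/3) = 302 + (-1/4 - 5/16)*(89/3) = 302 - 9/16*89/3 = 302 - 267/16 = 4565/16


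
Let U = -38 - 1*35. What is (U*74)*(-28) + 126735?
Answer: 277991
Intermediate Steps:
U = -73 (U = -38 - 35 = -73)
(U*74)*(-28) + 126735 = -73*74*(-28) + 126735 = -5402*(-28) + 126735 = 151256 + 126735 = 277991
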